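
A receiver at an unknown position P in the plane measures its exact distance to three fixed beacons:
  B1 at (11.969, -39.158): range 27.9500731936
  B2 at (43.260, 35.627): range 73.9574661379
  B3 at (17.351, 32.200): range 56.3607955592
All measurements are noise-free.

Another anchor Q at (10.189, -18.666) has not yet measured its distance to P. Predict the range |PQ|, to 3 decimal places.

eq1: (x − 11.969)² + (y + 39.158)² = 27.9500731936²
eq2: (x − 43.260)² + (y − 35.627)² = 73.9574661379²
eq3: (x − 17.351)² + (y − 32.200)² = 56.3607955592²
eq1−eq2, eq1−eq3 (x²,y² cancel):
  62.582·x + 149.570·y = -3224.395402
  10.764·x + 142.716·y = -2734.041409
det = 62.582·142.716 − 149.570·10.764 = 7321.481232
x = (-3224.395402·142.716 − 149.570·-2734.041409) / 7321.481232 = -6.998890
y = (62.582·-2734.041409 − -3224.395402·10.764) / 7321.481232 = -18.629343
|P − Q| = √((-6.998890 − 10.189)² + (-18.629343 − -18.666)²) = 17.187929

17.188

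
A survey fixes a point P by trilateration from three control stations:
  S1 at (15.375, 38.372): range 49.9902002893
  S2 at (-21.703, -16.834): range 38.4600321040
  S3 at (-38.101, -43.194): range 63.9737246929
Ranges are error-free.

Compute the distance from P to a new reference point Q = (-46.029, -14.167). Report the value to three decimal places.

eq1: (x − 15.375)² + (y − 38.372)² = 49.9902002893²
eq2: (x + 21.703)² + (y + 16.834)² = 38.4600321040²
eq3: (x + 38.101)² + (y + 43.194)² = 63.9737246929²
eq3−eq1, eq3−eq2 (x²,y² cancel):
  106.952·x + 163.132·y = -14.989502
  32.796·x + 52.720·y = 50.459310
det = 106.952·52.720 − 163.132·32.796 = 288.432368
x = (-14.989502·52.720 − 163.132·50.459310) / 288.432368 = -31.278648
y = (106.952·50.459310 − -14.989502·32.796) / 288.432368 = 20.414906
|P − Q| = √((-31.278648 − -46.029)² + (20.414906 − -14.167)²) = 37.596291

37.596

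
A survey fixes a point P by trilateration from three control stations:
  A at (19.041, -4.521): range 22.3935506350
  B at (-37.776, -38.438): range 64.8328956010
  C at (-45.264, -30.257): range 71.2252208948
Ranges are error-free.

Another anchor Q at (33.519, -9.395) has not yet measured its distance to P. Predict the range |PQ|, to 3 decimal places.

eq1: (x − 19.041)² + (y + 4.521)² = 22.3935506350²
eq2: (x + 37.776)² + (y + 38.438)² = 64.8328956010²
eq3: (x + 45.264)² + (y + 30.257)² = 71.2252208948²
eq3−eq1, eq3−eq2 (x²,y² cancel):
  128.610·x + 51.472·y = 1990.244358
  14.976·x − 16.362·y = 809.918015
det = 128.610·-16.362 − 51.472·14.976 = -2875.161492
x = (1990.244358·-16.362 − 51.472·809.918015) / -2875.161492 = 25.825498
y = (128.610·809.918015 − 1990.244358·14.976) / -2875.161492 = -25.862080
|P − Q| = √((25.825498 − 33.519)² + (-25.862080 − -9.395)²) = 18.175662

18.176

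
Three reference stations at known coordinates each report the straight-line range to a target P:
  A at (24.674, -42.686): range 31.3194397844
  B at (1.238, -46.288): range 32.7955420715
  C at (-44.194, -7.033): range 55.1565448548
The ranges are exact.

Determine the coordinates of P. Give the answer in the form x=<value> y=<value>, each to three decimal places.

x=10.413 y=-14.802

eq1: (x − 24.674)² + (y + 42.686)² = 31.3194397844²
eq2: (x − 1.238)² + (y + 46.288)² = 32.7955420715²
eq3: (x + 44.194)² + (y + 7.033)² = 55.1565448548²
eq2−eq1, eq2−eq3 (x²,y² cancel):
  46.872·x + 7.204·y = 381.429555
  -90.864·x + 78.510·y = -2108.235724
det = 46.872·78.510 − 7.204·-90.864 = 4334.504976
x = (381.429555·78.510 − 7.204·-2108.235724) / 4334.504976 = 10.412669
y = (46.872·-2108.235724 − 381.429555·-90.864) / 4334.504976 = -14.801923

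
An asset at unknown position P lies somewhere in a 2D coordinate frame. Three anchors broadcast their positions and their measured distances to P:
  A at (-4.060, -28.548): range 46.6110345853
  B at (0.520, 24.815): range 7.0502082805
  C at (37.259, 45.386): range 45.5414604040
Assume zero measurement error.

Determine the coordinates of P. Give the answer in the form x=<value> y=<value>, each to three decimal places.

eq1: (x + 4.060)² + (y + 28.548)² = 46.6110345853²
eq2: (x − 0.520)² + (y − 24.815)² = 7.0502082805²
eq3: (x − 37.259)² + (y − 45.386)² = 45.5414604040²
eq1−eq2, eq1−eq3 (x²,y² cancel):
  9.160·x + 106.726·y = 1907.465829
  82.638·x + 147.868·y = 2715.214102
det = 9.160·147.868 − 106.726·82.638 = -7465.152308
x = (1907.465829·147.868 − 106.726·2715.214102) / -7465.152308 = 1.035583
y = (9.160·2715.214102 − 1907.465829·82.638) / -7465.152308 = 17.783669

x=1.036 y=17.784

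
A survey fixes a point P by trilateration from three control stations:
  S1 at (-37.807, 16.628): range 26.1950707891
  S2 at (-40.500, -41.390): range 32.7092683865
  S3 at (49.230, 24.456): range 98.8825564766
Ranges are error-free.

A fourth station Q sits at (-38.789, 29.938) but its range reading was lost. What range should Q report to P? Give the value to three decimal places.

39.125

eq1: (x + 37.807)² + (y − 16.628)² = 26.1950707891²
eq2: (x + 40.500)² + (y + 41.390)² = 32.7092683865²
eq3: (x − 49.230)² + (y − 24.456)² = 98.8825564766²
eq1−eq3, eq1−eq2 (x²,y² cancel):
  174.074·x + 15.656·y = -7775.749039
  -5.386·x − 116.036·y = 1263.807962
det = 174.074·-116.036 − 15.656·-5.386 = -20114.527448
x = (-7775.749039·-116.036 − 15.656·1263.807962) / -20114.527448 = -43.872800
y = (174.074·1263.807962 − -7775.749039·-5.386) / -20114.527448 = -8.855089
|P − Q| = √((-43.872800 − -38.789)² + (-8.855089 − 29.938)²) = 39.124784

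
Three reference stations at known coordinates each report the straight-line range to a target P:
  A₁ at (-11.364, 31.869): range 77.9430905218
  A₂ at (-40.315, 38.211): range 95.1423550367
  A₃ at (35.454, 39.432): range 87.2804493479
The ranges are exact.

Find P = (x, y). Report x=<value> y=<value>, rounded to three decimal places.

eq1: (x + 11.364)² + (y − 31.869)² = 77.9430905218²
eq2: (x + 40.315)² + (y − 38.211)² = 95.1423550367²
eq3: (x − 35.454)² + (y − 39.432)² = 87.2804493479²
eq3−eq1, eq3−eq2 (x²,y² cancel):
  -93.636·x − 15.126·y = -124.343605
  -151.538·x − 2.442·y = -1160.679878
det = -93.636·-2.442 − -15.126·-151.538 = -2063.504676
x = (-124.343605·-2.442 − -15.126·-1160.679878) / -2063.504676 = 8.360920
y = (-93.636·-1160.679878 − -124.343605·-151.538) / -2063.504676 = -43.536921

x=8.361 y=-43.537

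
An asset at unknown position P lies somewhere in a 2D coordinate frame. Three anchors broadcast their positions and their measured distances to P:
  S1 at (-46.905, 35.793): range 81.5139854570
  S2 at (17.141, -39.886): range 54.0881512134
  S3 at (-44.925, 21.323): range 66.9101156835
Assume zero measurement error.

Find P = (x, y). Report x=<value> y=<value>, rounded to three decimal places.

eq1: (x + 46.905)² + (y − 35.793)² = 81.5139854570²
eq2: (x − 17.141)² + (y + 39.886)² = 54.0881512134²
eq3: (x + 44.925)² + (y − 21.323)² = 66.9101156835²
eq1−eq2, eq1−eq3 (x²,y² cancel):
  128.092·x − 151.358·y = 2122.490726
  3.960·x − 28.940·y = 1159.274324
det = 128.092·-28.940 − -151.358·3.960 = -3107.604800
x = (2122.490726·-28.940 − -151.358·1159.274324) / -3107.604800 = -36.697254
y = (128.092·1159.274324 − 2122.490726·3.960) / -3107.604800 = -45.079318

x=-36.697 y=-45.079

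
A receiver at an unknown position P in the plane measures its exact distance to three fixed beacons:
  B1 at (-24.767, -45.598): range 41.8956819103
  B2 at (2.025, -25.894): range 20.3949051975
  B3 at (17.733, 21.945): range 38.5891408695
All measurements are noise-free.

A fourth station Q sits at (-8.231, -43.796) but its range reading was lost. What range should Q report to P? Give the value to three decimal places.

eq1: (x + 24.767)² + (y + 45.598)² = 41.8956819103²
eq2: (x − 2.025)² + (y + 25.894)² = 20.3949051975²
eq3: (x − 17.733)² + (y − 21.945)² = 38.5891408695²
eq1−eq3, eq1−eq2 (x²,y² cancel):
  85.000·x + 135.086·y = -1630.413209
  53.584·x + 39.408·y = -678.686027
det = 85.000·39.408 − 135.086·53.584 = -3888.768224
x = (-1630.413209·39.408 − 135.086·-678.686027) / -3888.768224 = -7.053559
y = (85.000·-678.686027 − -1630.413209·53.584) / -3888.768224 = -7.631144
|P − Q| = √((-7.053559 − -8.231)² + (-7.631144 − -43.796)²) = 36.184019

36.184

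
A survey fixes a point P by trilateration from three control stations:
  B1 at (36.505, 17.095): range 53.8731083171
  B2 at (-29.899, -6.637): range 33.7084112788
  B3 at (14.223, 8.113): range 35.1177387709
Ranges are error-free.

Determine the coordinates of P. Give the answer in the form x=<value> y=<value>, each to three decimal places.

eq1: (x − 36.505)² + (y − 17.095)² = 53.8731083171²
eq2: (x + 29.899)² + (y + 6.637)² = 33.7084112788²
eq3: (x − 14.223)² + (y − 8.113)² = 35.1177387709²
eq2−eq3, eq2−eq1 (x²,y² cancel):
  88.244·x + 29.500·y = -766.884057
  132.808·x + 47.464·y = -1079.200729
det = 88.244·47.464 − 29.500·132.808 = 270.577216
x = (-766.884057·47.464 − 29.500·-1079.200729) / 270.577216 = -16.863812
y = (88.244·-1079.200729 − -766.884057·132.808) / 270.577216 = 24.449024

x=-16.864 y=24.449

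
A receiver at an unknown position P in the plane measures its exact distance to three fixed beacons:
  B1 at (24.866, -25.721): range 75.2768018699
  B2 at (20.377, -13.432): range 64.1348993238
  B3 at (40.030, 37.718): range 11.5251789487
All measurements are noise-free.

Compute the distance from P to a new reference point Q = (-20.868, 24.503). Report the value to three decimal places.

eq1: (x − 24.866)² + (y + 25.721)² = 75.2768018699²
eq2: (x − 20.377)² + (y + 13.432)² = 64.1348993238²
eq3: (x − 40.030)² + (y − 37.718)² = 11.5251789487²
eq1−eq3, eq1−eq2 (x²,y² cancel):
  30.328·x + 126.878·y = 7278.927777
  -8.978·x + 24.578·y = 869.064544
det = 30.328·24.578 − 126.878·-8.978 = 1884.512268
x = (7278.927777·24.578 − 126.878·869.064544) / 1884.512268 = 36.421262
y = (30.328·869.064544 − 7278.927777·-8.978) / 1884.512268 = 48.663628
|P − Q| = √((36.421262 − -20.868)² + (48.663628 − 24.503)²) = 62.175522

62.176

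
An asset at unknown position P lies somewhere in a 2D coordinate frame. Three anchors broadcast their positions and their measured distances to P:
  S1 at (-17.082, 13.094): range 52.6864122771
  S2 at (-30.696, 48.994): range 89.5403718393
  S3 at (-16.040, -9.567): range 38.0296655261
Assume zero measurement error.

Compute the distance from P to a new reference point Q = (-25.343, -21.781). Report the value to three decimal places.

43.813

eq1: (x + 17.082)² + (y − 13.094)² = 52.6864122771²
eq2: (x + 30.696)² + (y − 48.994)² = 89.5403718393²
eq3: (x + 16.040)² + (y + 9.567)² = 38.0296655261²
eq3−eq2, eq3−eq1 (x²,y² cancel):
  -29.312·x + 117.122·y = -3577.375366
  -2.084·x + 45.322·y = -1215.164108
det = -29.312·45.322 − 117.122·-2.084 = -1084.396216
x = (-3577.375366·45.322 − 117.122·-1215.164108) / -1084.396216 = 18.269481
y = (-29.312·-1215.164108 − -3577.375366·-2.084) / -1084.396216 = -25.971725
|P − Q| = √((18.269481 − -25.343)² + (-25.971725 − -21.781)²) = 43.813362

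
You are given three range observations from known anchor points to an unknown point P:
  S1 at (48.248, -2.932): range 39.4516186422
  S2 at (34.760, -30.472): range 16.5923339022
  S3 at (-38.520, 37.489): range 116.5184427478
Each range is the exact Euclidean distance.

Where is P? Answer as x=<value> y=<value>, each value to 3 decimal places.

eq1: (x − 48.248)² + (y + 2.932)² = 39.4516186422²
eq2: (x − 34.760)² + (y + 30.472)² = 16.5923339022²
eq3: (x + 38.520)² + (y − 37.489)² = 116.5184427478²
eq1−eq3, eq1−eq2 (x²,y² cancel):
  -173.536·x + 80.842·y = -11467.367894
  -26.976·x − 55.080·y = 1081.458925
det = -173.536·-55.080 − 80.842·-26.976 = 11739.156672
x = (-11467.367894·-55.080 − 80.842·1081.458925) / 11739.156672 = 46.357276
y = (-173.536·1081.458925 − -11467.367894·-26.976) / 11739.156672 = -42.338286

x=46.357 y=-42.338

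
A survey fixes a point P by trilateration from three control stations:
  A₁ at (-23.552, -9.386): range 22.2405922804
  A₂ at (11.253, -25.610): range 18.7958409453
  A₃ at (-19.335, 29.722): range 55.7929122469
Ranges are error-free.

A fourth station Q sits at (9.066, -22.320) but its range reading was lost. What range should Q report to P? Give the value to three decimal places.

16.777

eq1: (x + 23.552)² + (y + 9.386)² = 22.2405922804²
eq2: (x − 11.253)² + (y + 25.610)² = 18.7958409453²
eq3: (x + 19.335)² + (y − 29.722)² = 55.7929122469²
eq2−eq1, eq2−eq3 (x²,y² cancel):
  -69.610·x + 32.448·y = -281.068717
  -61.176·x + 110.664·y = -2284.828020
det = -69.610·110.664 − 32.448·-61.176 = -5718.282192
x = (-281.068717·110.664 − 32.448·-2284.828020) / -5718.282192 = -7.525671
y = (-69.610·-2284.828020 − -281.068717·-61.176) / -5718.282192 = -24.806789
|P − Q| = √((-7.525671 − 9.066)² + (-24.806789 − -22.320)²) = 16.776998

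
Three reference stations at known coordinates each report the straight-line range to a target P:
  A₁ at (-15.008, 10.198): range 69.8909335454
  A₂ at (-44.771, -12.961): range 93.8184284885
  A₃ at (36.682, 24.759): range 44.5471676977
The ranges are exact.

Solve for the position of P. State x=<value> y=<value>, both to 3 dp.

eq1: (x + 15.008)² + (y − 10.198)² = 69.8909335454²
eq2: (x + 44.771)² + (y + 12.961)² = 93.8184284885²
eq3: (x − 36.682)² + (y − 24.759)² = 44.5471676977²
eq1−eq3, eq1−eq2 (x²,y² cancel):
  103.380·x + 29.122·y = 4529.630379
  -59.526·x − 46.318·y = -2073.964238
det = 103.380·-46.318 − 29.122·-59.526 = -3054.838668
x = (4529.630379·-46.318 − 29.122·-2073.964238) / -3054.838668 = 48.907798
y = (103.380·-2073.964238 − 4529.630379·-59.526) / -3054.838668 = -18.077667

x=48.908 y=-18.078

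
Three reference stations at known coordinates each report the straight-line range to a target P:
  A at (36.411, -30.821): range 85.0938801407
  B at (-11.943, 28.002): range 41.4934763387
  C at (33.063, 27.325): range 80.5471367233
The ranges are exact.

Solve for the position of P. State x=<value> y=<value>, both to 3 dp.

eq1: (x − 36.411)² + (y + 30.821)² = 85.0938801407²
eq2: (x + 11.943)² + (y − 28.002)² = 41.4934763387²
eq3: (x − 33.063)² + (y − 27.325)² = 80.5471367233²
eq1−eq3, eq1−eq2 (x²,y² cancel):
  -6.696·x + 116.292·y = 317.249835
  -96.708·x + 117.646·y = 4170.312150
det = -6.696·117.646 − 116.292·-96.708 = 10458.609120
x = (317.249835·117.646 − 116.292·4170.312150) / 10458.609120 = -42.802132
y = (-6.696·4170.312150 − 317.249835·-96.708) / 10458.609120 = 0.263533

x=-42.802 y=0.264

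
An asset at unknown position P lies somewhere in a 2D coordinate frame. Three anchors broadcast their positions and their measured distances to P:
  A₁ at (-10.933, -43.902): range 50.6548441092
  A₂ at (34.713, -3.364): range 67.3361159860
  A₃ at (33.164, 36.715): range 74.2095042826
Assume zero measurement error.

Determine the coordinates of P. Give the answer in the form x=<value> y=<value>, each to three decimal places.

eq1: (x + 10.933)² + (y + 43.902)² = 50.6548441092²
eq2: (x − 34.713)² + (y + 3.364)² = 67.3361159860²
eq3: (x − 33.164)² + (y − 36.715)² = 74.2095042826²
eq3−eq2, eq3−eq1 (x²,y² cancel):
  3.098·x − 80.158·y = -258.635246
  -88.194·x − 161.234·y = 2540.211266
det = 3.098·-161.234 − -80.158·-88.194 = -7568.957584
x = (-258.635246·-161.234 − -80.158·2540.211266) / -7568.957584 = -32.411207
y = (3.098·2540.211266 − -258.635246·-88.194) / -7568.957584 = 1.973918

x=-32.411 y=1.974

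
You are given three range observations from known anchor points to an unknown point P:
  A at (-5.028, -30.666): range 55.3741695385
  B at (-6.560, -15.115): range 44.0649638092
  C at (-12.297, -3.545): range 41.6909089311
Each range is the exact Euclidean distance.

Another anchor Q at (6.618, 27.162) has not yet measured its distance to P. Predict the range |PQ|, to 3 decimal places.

20.867

eq1: (x + 5.028)² + (y + 30.666)² = 55.3741695385²
eq2: (x + 6.560)² + (y + 15.115)² = 44.0649638092²
eq3: (x + 12.297)² + (y + 3.545)² = 41.6909089311²
eq3−eq2, eq3−eq1 (x²,y² cancel):
  11.474·x − 23.140·y = -95.875557
  14.538·x − 54.242·y = -526.265659
det = 11.474·-54.242 − -23.140·14.538 = -285.963388
x = (-95.875557·-54.242 − -23.140·-526.265659) / -285.963388 = 24.399296
y = (11.474·-526.265659 − -95.875557·14.538) / -285.963388 = 16.241706
|P − Q| = √((24.399296 − 6.618)² + (16.241706 − 27.162)²) = 20.866895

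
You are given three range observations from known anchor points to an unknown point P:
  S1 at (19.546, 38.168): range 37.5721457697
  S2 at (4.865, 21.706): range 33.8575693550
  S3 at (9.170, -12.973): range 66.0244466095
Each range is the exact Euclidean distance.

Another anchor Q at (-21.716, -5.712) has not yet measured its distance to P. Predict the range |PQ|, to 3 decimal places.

eq1: (x − 19.546)² + (y − 38.168)² = 37.5721457697²
eq2: (x − 4.865)² + (y − 21.706)² = 33.8575693550²
eq3: (x − 9.170)² + (y + 12.973)² = 66.0244466095²
eq2−eq3, eq2−eq1 (x²,y² cancel):
  8.610·x − 69.358·y = -3455.323579
  29.362·x + 32.924·y = 1078.692544
det = 8.610·32.924 − -69.358·29.362 = 2319.965236
x = (-3455.323579·32.924 − -69.358·1078.692544) / 2319.965236 = -16.787802
y = (8.610·1078.692544 − -3455.323579·29.362) / 2319.965236 = 47.734661
|P − Q| = √((-16.787802 − -21.716)² + (47.734661 − -5.712)²) = 53.673389

53.673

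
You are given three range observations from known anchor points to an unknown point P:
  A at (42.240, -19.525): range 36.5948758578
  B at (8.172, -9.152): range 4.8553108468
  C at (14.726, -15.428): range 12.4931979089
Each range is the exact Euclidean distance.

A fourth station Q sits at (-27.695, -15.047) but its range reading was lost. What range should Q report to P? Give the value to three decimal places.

38.159

eq1: (x − 42.240)² + (y + 19.525)² = 36.5948758578²
eq2: (x − 8.172)² + (y + 9.152)² = 4.8553108468²
eq3: (x − 14.726)² + (y + 15.428)² = 12.4931979089²
eq2−eq3, eq2−eq1 (x²,y² cancel):
  13.108·x − 12.552·y = 171.831621
  68.136·x − 20.746·y = 699.291641
det = 13.108·-20.746 − -12.552·68.136 = 583.304504
x = (171.831621·-20.746 − -12.552·699.291641) / 583.304504 = 8.936481
y = (13.108·699.291641 − 171.831621·68.136) / 583.304504 = -4.357252
|P − Q| = √((8.936481 − -27.695)² + (-4.357252 − -15.047)²) = 38.159352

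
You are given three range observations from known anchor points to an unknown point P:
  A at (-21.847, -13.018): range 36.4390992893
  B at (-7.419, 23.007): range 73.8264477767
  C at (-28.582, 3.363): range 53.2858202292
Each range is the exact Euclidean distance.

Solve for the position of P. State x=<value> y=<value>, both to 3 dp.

eq1: (x + 21.847)² + (y + 13.018)² = 36.4390992893²
eq2: (x + 7.419)² + (y − 23.007)² = 73.8264477767²
eq3: (x + 28.582)² + (y − 3.363)² = 53.2858202292²
eq1−eq2, eq1−eq3 (x²,y² cancel):
  28.856·x + 72.050·y = -4184.932557
  -13.470·x + 32.762·y = -1330.089920
det = 28.856·32.762 − 72.050·-13.470 = 1915.893772
x = (-4184.932557·32.762 − 72.050·-1330.089920) / 1915.893772 = -21.542834
y = (28.856·-1330.089920 − -4184.932557·-13.470) / 1915.893772 = -49.455830

x=-21.543 y=-49.456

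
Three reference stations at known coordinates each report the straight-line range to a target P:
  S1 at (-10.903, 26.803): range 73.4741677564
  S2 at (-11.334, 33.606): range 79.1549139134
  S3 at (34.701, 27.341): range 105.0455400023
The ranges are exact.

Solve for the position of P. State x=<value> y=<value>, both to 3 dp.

eq1: (x + 10.903)² + (y − 26.803)² = 73.4741677564²
eq2: (x + 11.334)² + (y − 33.606)² = 79.1549139134²
eq3: (x − 34.701)² + (y − 27.341)² = 105.0455400023²
eq1−eq2, eq1−eq3 (x²,y² cancel):
  -0.862·x + 13.606·y = -446.500495
  91.208·x + 1.076·y = -4521.698683
det = -0.862·1.076 − 13.606·91.208 = -1241.903560
x = (-446.500495·1.076 − 13.606·-4521.698683) / -1241.903560 = -49.151802
y = (-0.862·-4521.698683 − -446.500495·91.208) / -1241.903560 = -35.930424

x=-49.152 y=-35.930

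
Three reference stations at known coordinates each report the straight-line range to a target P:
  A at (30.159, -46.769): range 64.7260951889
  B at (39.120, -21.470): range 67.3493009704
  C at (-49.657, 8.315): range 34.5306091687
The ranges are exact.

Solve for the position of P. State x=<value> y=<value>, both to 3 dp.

eq1: (x − 30.159)² + (y + 46.769)² = 64.7260951889²
eq2: (x − 39.120)² + (y + 21.470)² = 67.3493009704²
eq3: (x + 49.657)² + (y − 8.315)² = 34.5306091687²
eq2−eq3, eq2−eq1 (x²,y² cancel):
  -177.554·x + 59.570·y = 3887.186946
  -17.922·x − 50.598·y = 1452.030285
det = -177.554·-50.598 − 59.570·-17.922 = 10051.490832
x = (3887.186946·-50.598 − 59.570·1452.030285) / 10051.490832 = -28.173067
y = (-177.554·1452.030285 − 3887.186946·-17.922) / 10051.490832 = -18.718380

x=-28.173 y=-18.718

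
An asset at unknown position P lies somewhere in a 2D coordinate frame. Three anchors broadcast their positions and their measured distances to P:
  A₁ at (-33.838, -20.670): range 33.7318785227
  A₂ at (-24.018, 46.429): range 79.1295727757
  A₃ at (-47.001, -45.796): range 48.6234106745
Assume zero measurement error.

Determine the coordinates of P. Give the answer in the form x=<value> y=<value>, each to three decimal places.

x=-1.243 y=-29.352

eq1: (x + 33.838)² + (y + 20.670)² = 33.7318785227²
eq2: (x + 24.018)² + (y − 46.429)² = 79.1295727757²
eq3: (x + 47.001)² + (y + 45.796)² = 48.6234106745²
eq2−eq3, eq2−eq1 (x²,y² cancel):
  -45.966·x − 184.450·y = 5471.104474
  -19.640·x − 134.198·y = 3963.392438
det = -45.966·-134.198 − -184.450·-19.640 = 2545.947268
x = (5471.104474·-134.198 − -184.450·3963.392438) / 2545.947268 = -1.242580
y = (-45.966·3963.392438 − 5471.104474·-19.640) / 2545.947268 = -29.352063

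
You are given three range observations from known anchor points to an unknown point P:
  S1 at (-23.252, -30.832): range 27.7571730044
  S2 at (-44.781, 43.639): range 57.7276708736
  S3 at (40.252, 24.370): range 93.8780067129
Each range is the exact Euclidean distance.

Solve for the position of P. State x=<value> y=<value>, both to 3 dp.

eq1: (x + 23.252)² + (y + 30.832)² = 27.7571730044²
eq2: (x + 44.781)² + (y − 43.639)² = 57.7276708736²
eq3: (x − 40.252)² + (y − 24.370)² = 93.8780067129²
eq3−eq2, eq3−eq1 (x²,y² cancel):
  -170.066·x + 38.538·y = 7176.176038
  -127.008·x − 110.404·y = 7319.766815
det = -170.066·-110.404 − 38.538·-127.008 = 23670.600968
x = (7176.176038·-110.404 − 38.538·7319.766815) / 23670.600968 = -45.388274
y = (-170.066·7319.766815 − 7176.176038·-127.008) / 23670.600968 = -14.085477

x=-45.388 y=-14.085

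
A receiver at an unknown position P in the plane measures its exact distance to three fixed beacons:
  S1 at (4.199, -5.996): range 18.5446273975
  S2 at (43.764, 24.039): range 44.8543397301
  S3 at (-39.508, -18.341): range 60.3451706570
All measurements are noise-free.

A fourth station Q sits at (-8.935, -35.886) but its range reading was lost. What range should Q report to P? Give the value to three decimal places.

36.591

eq1: (x − 4.199)² + (y + 5.996)² = 18.5446273975²
eq2: (x − 43.764)² + (y − 24.039)² = 44.8543397301²
eq3: (x + 39.508)² + (y + 18.341)² = 60.3451706570²
eq2−eq3, eq2−eq1 (x²,y² cancel):
  -166.544·x − 84.760·y = -2225.514701
  -79.130·x − 60.070·y = -771.569013
det = -166.544·-60.070 − -84.760·-79.130 = 3297.239280
x = (-2225.514701·-60.070 − -84.760·-771.569013) / 3297.239280 = 20.710805
y = (-166.544·-771.569013 − -2225.514701·-79.130) / 3297.239280 = -14.437772
|P − Q| = √((20.710805 − -8.935)² + (-14.437772 − -35.886)²) = 36.590986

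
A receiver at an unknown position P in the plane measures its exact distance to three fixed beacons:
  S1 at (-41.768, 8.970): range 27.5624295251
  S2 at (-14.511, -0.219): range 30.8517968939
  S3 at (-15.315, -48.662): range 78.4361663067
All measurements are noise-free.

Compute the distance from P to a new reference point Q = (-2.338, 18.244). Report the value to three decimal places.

23.677

eq1: (x + 41.768)² + (y − 8.970)² = 27.5624295251²
eq2: (x + 14.511)² + (y + 0.219)² = 30.8517968939²
eq3: (x + 15.315)² + (y + 48.662)² = 78.4361663067²
eq1−eq2, eq1−eq3 (x²,y² cancel):
  54.514·x − 18.378·y = -1806.555492
  52.906·x − 115.264·y = -4615.031919
det = 54.514·-115.264 − -18.378·52.906 = -5311.195228
x = (-1806.555492·-115.264 − -18.378·-4615.031919) / -5311.195228 = -23.236908
y = (54.514·-4615.031919 − -1806.555492·52.906) / -5311.195228 = 29.373092
|P − Q| = √((-23.236908 − -2.338)² + (29.373092 − 18.244)²) = 23.677438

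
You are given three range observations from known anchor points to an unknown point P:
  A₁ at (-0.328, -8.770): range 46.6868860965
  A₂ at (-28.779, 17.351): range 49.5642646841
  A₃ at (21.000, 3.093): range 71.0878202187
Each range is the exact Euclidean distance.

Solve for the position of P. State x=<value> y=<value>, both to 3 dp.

eq1: (x + 0.328)² + (y + 8.770)² = 46.6868860965²
eq2: (x + 28.779)² + (y − 17.351)² = 49.5642646841²
eq3: (x − 21.000)² + (y − 3.093)² = 71.0878202187²
eq1−eq2, eq1−eq3 (x²,y² cancel):
  -56.902·x + 52.242·y = 775.316558
  42.656·x + 23.726·y = -2500.266685
det = -56.902·23.726 − 52.242·42.656 = -3578.491604
x = (775.316558·23.726 − 52.242·-2500.266685) / -3578.491604 = -41.641594
y = (-56.902·-2500.266685 − 775.316558·42.656) / -3578.491604 = -30.515168

x=-41.642 y=-30.515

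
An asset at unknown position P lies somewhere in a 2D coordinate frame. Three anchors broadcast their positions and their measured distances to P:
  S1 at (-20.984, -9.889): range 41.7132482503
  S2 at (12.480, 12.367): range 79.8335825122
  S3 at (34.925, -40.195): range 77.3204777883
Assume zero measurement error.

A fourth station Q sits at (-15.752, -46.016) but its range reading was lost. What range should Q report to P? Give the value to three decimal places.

eq1: (x + 20.984)² + (y + 9.889)² = 41.7132482503²
eq2: (x − 12.480)² + (y − 12.367)² = 79.8335825122²
eq3: (x − 34.925)² + (y + 40.195)² = 77.3204777883²
eq1−eq2, eq1−eq3 (x²,y² cancel):
  66.928·x + 44.512·y = -4862.833305
  111.818·x − 60.612·y = -1941.188133
det = 66.928·-60.612 − 44.512·111.818 = -9033.882752
x = (-4862.833305·-60.612 − 44.512·-1941.188133) / -9033.882752 = -42.191406
y = (66.928·-1941.188133 − -4862.833305·111.818) / -9033.882752 = -45.808925
|P − Q| = √((-42.191406 − -15.752)² + (-45.808925 − -46.016)²) = 26.440217

26.440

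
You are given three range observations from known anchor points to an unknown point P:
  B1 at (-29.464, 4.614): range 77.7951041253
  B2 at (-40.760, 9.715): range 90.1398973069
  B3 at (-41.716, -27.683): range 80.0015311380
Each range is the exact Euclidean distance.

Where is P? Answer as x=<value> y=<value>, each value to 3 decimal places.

x=38.030 y=-34.072

eq1: (x + 29.464)² + (y − 4.614)² = 77.7951041253²
eq2: (x + 40.760)² + (y − 9.715)² = 90.1398973069²
eq3: (x + 41.716)² + (y + 27.683)² = 80.0015311380²
eq3−eq1, eq3−eq2 (x²,y² cancel):
  24.504·x + 64.594·y = -1268.990094
  1.912·x + 74.796·y = -2475.770422
det = 24.504·74.796 − 64.594·1.912 = 1709.297456
x = (-1268.990094·74.796 − 64.594·-2475.770422) / 1709.297456 = 38.029970
y = (24.504·-2475.770422 − -1268.990094·1.912) / 1709.297456 = -34.072460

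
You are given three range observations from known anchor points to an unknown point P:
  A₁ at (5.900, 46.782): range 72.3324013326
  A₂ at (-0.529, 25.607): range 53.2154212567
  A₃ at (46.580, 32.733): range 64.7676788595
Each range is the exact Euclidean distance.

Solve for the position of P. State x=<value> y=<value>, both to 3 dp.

eq1: (x − 5.900)² + (y − 46.782)² = 72.3324013326²
eq2: (x + 0.529)² + (y − 25.607)² = 53.2154212567²
eq3: (x − 46.580)² + (y − 32.733)² = 64.7676788595²
eq1−eq2, eq1−eq3 (x²,y² cancel):
  -12.858·x − 42.350·y = 832.727989
  81.360·x − 28.098·y = 2054.904223
det = -12.858·-28.098 − -42.350·81.360 = 3806.880084
x = (832.727989·-28.098 − -42.350·2054.904223) / 3806.880084 = 16.713740
y = (-12.858·2054.904223 − 832.727989·81.360) / 3806.880084 = -24.737503

x=16.714 y=-24.738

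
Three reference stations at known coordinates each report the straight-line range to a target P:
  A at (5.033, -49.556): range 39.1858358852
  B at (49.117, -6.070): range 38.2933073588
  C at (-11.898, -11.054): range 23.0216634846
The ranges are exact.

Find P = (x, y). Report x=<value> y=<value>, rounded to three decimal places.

eq1: (x − 5.033)² + (y + 49.556)² = 39.1858358852²
eq2: (x − 49.117)² + (y + 6.070)² = 38.2933073588²
eq3: (x + 11.898)² + (y + 11.054)² = 23.0216634846²
eq3−eq1, eq3−eq2 (x²,y² cancel):
  33.862·x − 77.004·y = 1211.842161
  122.030·x + 9.968·y = 1249.190870
det = 33.862·9.968 − -77.004·122.030 = 9734.334536
x = (1211.842161·9.968 − -77.004·1249.190870) / 9734.334536 = 11.122726
y = (33.862·1249.190870 − 1211.842161·122.030) / 9734.334536 = -10.846247

x=11.123 y=-10.846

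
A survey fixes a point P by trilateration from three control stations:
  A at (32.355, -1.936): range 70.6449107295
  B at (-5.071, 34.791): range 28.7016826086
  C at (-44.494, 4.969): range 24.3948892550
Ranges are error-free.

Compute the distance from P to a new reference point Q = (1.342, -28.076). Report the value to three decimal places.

63.924

eq1: (x − 32.355)² + (y + 1.936)² = 70.6449107295²
eq2: (x + 5.071)² + (y − 34.791)² = 28.7016826086²
eq3: (x + 44.494)² + (y − 4.969)² = 24.3948892550²
eq3−eq2, eq3−eq1 (x²,y² cancel):
  78.846·x + 59.644·y = -996.954238
  153.698·x − 13.810·y = -5349.405666
det = 78.846·-13.810 − 59.644·153.698 = -10256.026772
x = (-996.954238·-13.810 − 59.644·-5349.405666) / -10256.026772 = -32.451933
y = (78.846·-5349.405666 − -996.954238·153.698) / -10256.026772 = 26.184542
|P − Q| = √((-32.451933 − 1.342)² + (26.184542 − -28.076)²) = 63.923676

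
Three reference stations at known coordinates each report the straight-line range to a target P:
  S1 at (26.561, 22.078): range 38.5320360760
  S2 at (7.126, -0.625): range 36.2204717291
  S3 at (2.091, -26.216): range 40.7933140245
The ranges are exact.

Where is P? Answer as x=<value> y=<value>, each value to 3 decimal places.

x=40.911 y=-13.682

eq1: (x − 26.561)² + (y − 22.078)² = 38.5320360760²
eq2: (x − 7.126)² + (y + 0.625)² = 36.2204717291²
eq3: (x − 2.091)² + (y + 26.216)² = 40.7933140245²
eq3−eq1, eq3−eq2 (x²,y² cancel):
  48.940·x + 96.588·y = 680.650533
  10.070·x + 51.182·y = -288.308539
det = 48.940·51.182 − 96.588·10.070 = 1532.205920
x = (680.650533·51.182 − 96.588·-288.308539) / 1532.205920 = 40.911081
y = (48.940·-288.308539 − 680.650533·10.070) / 1532.205920 = -13.682215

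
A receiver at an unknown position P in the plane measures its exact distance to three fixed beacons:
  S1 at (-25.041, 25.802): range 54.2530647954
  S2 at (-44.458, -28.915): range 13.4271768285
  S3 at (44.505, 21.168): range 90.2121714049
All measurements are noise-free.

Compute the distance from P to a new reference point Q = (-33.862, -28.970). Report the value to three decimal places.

2.934

eq1: (x + 25.041)² + (y − 25.802)² = 54.2530647954²
eq2: (x + 44.458)² + (y + 28.915)² = 13.4271768285²
eq3: (x − 44.505)² + (y − 21.168)² = 90.2121714049²
eq3−eq2, eq3−eq1 (x²,y² cancel):
  -177.926·x − 100.166·y = 8341.758532
  -139.092·x + 9.268·y = 4058.856466
det = -177.926·9.268 − -100.166·-139.092 = -15581.307440
x = (8341.758532·9.268 − -100.166·4058.856466) / -15581.307440 = -31.054572
y = (-177.926·4058.856466 − 8341.758532·-139.092) / -15581.307440 = -28.116754
|P − Q| = √((-31.054572 − -33.862)² + (-28.116754 − -28.970)²) = 2.934226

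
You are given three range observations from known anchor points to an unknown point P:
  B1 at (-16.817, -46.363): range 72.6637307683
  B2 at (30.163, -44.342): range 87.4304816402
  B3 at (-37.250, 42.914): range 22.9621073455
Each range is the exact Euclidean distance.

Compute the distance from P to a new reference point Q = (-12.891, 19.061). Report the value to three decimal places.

eq1: (x + 16.817)² + (y + 46.363)² = 72.6637307683²
eq2: (x − 30.163)² + (y + 44.342)² = 87.4304816402²
eq3: (x + 37.250)² + (y − 42.914)² = 22.9621073455²
eq1−eq2, eq1−eq3 (x²,y² cancel):
  93.960·x + 4.042·y = -1920.391076
  -40.866·x + 178.554·y = 5549.594033
det = 93.960·178.554 − 4.042·-40.866 = 16942.114212
x = (-1920.391076·178.554 − 4.042·5549.594033) / 16942.114212 = -21.563127
y = (93.960·5549.594033 − -1920.391076·-40.866) / 16942.114212 = 26.145565
|P − Q| = √((-21.563127 − -12.891)² + (26.145565 − 19.061)²) = 11.198074

11.198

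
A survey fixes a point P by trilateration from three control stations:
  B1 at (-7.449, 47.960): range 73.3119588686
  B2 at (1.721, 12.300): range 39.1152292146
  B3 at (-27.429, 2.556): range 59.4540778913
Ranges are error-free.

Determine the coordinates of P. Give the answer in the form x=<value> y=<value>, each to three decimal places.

eq1: (x + 7.449)² + (y − 47.960)² = 73.3119588686²
eq2: (x − 1.721)² + (y − 12.300)² = 39.1152292146²
eq3: (x + 27.429)² + (y − 2.556)² = 59.4540778913²
eq1−eq3, eq1−eq2 (x²,y² cancel):
  -39.960·x − 90.808·y = 243.089911
  18.340·x − 71.320·y = 1643.244797
det = -39.960·-71.320 − -90.808·18.340 = 4515.365920
x = (243.089911·-71.320 − -90.808·1643.244797) / 4515.365920 = 29.207511
y = (-39.960·1643.244797 − 243.089911·18.340) / 4515.365920 = -15.529712

x=29.208 y=-15.530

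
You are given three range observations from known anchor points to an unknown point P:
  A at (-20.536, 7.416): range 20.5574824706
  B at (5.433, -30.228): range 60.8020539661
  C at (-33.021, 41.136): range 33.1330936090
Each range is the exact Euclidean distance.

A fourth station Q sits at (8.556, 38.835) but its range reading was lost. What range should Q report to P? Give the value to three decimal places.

eq1: (x + 20.536)² + (y − 7.416)² = 20.5574824706²
eq2: (x − 5.433)² + (y + 30.228)² = 60.8020539661²
eq3: (x + 33.021)² + (y − 41.136)² = 33.1330936090²
eq2−eq3, eq2−eq1 (x²,y² cancel):
  -76.908·x + 142.728·y = 4438.395338
  -51.938·x + 75.288·y = 2807.754560
det = -76.908·75.288 − 142.728·-51.938 = 1622.757360
x = (4438.395338·75.288 − 142.728·2807.754560) / 1622.757360 = -41.033420
y = (-76.908·2807.754560 − 4438.395338·-51.938) / 1622.757360 = 8.986303
|P − Q| = √((-41.033420 − 8.556)² + (8.986303 − 38.835)²) = 57.879662

57.880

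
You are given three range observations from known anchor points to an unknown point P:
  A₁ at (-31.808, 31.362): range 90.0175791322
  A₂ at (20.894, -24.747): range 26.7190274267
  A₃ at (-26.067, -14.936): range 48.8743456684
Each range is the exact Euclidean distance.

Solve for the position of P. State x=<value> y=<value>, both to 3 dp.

eq1: (x + 31.808)² + (y − 31.362)² = 90.0175791322²
eq2: (x − 20.894)² + (y + 24.747)² = 26.7190274267²
eq3: (x + 26.067)² + (y + 14.936)² = 48.8743456684²
eq3−eq2, eq3−eq1 (x²,y² cancel):
  93.922·x − 19.622·y = 1821.195898
  -11.482·x + 92.596·y = -4621.711565
det = 93.922·92.596 − -19.622·-11.482 = 8471.501708
x = (1821.195898·92.596 − -19.622·-4621.711565) / 8471.501708 = 9.201229
y = (93.922·-4621.711565 − 1821.195898·-11.482) / 8471.501708 = -48.771686

x=9.201 y=-48.772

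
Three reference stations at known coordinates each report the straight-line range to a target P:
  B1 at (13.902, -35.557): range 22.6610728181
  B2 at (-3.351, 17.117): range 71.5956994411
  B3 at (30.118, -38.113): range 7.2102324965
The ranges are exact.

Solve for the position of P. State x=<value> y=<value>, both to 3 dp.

x=35.240 y=-43.188

eq1: (x − 13.902)² + (y + 35.557)² = 22.6610728181²
eq2: (x + 3.351)² + (y − 17.117)² = 71.5956994411²
eq3: (x − 30.118)² + (y + 38.113)² = 7.2102324965²
eq1−eq2, eq1−eq3 (x²,y² cancel):
  -34.506·x + 105.348·y = -5765.764920
  32.432·x − 5.112·y = 1363.665609
det = -34.506·-5.112 − 105.348·32.432 = -3240.251664
x = (-5765.764920·-5.112 − 105.348·1363.665609) / -3240.251664 = 35.239502
y = (-34.506·1363.665609 − -5765.764920·32.432) / -3240.251664 = -43.188202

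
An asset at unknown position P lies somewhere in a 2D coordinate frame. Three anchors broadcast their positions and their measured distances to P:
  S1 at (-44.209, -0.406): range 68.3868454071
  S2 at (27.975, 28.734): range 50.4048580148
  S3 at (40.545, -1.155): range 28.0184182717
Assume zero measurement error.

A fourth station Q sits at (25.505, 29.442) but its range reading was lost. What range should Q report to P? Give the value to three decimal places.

50.825

eq1: (x + 44.209)² + (y + 0.406)² = 68.3868454071²
eq2: (x − 27.975)² + (y − 28.734)² = 50.4048580148²
eq3: (x − 40.545)² + (y + 1.155)² = 28.0184182717²
eq2−eq1, eq2−eq3 (x²,y² cancel):
  -144.368·x − 58.280·y = -1789.753777
  25.140·x − 59.778·y = 1792.605618
det = -144.368·-59.778 − -58.280·25.140 = 10095.189504
x = (-1789.753777·-59.778 − -58.280·1792.605618) / 10095.189504 = 20.946705
y = (-144.368·1792.605618 − -1789.753777·25.140) / 10095.189504 = -21.178451
|P − Q| = √((20.946705 − 25.505)² + (-21.178451 − 29.442)²) = 50.825271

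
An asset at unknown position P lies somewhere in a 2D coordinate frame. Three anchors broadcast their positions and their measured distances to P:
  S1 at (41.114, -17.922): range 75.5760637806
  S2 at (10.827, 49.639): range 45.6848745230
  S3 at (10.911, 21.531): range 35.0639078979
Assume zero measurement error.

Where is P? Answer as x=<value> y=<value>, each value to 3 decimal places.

eq1: (x − 41.114)² + (y + 17.922)² = 75.5760637806²
eq2: (x − 10.827)² + (y − 49.639)² = 45.6848745230²
eq3: (x − 10.911)² + (y − 21.531)² = 35.0639078979²
eq2−eq1, eq2−eq3 (x²,y² cancel):
  60.574·x − 135.122·y = -4194.328826
  0.168·x − 56.216·y = -1140.990245
det = 60.574·-56.216 − -135.122·0.168 = -3382.527488
x = (-4194.328826·-56.216 − -135.122·-1140.990245) / -3382.527488 = -24.128556
y = (60.574·-1140.990245 − -4194.328826·0.168) / -3382.527488 = 20.224432

x=-24.129 y=20.224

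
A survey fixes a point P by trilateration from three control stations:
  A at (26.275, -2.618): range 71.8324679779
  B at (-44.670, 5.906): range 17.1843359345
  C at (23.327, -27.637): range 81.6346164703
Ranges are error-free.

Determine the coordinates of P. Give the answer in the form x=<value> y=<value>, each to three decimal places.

eq1: (x − 26.275)² + (y + 2.618)² = 71.8324679779²
eq2: (x + 44.670)² + (y − 5.906)² = 17.1843359345²
eq3: (x − 23.327)² + (y + 27.637)² = 81.6346164703²
eq2−eq3, eq2−eq1 (x²,y² cancel):
  135.994·x − 67.086·y = -7091.246243
  141.890·x − 17.048·y = -6197.662241
det = 135.994·-17.048 − -67.086·141.890 = 7200.406828
x = (-7091.246243·-17.048 − -67.086·-6197.662241) / 7200.406828 = -40.953909
y = (135.994·-6197.662241 − -7091.246243·141.890) / 7200.406828 = 22.683725

x=-40.954 y=22.684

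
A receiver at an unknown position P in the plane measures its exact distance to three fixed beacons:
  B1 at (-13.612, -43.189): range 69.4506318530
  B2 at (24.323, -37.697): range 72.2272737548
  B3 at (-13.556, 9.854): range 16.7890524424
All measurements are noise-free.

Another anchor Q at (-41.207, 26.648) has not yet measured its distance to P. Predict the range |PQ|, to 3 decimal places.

eq1: (x + 13.612)² + (y + 43.189)² = 69.4506318530²
eq2: (x − 24.323)² + (y + 37.697)² = 72.2272737548²
eq3: (x + 13.556)² + (y − 9.854)² = 16.7890524424²
eq3−eq2, eq3−eq1 (x²,y² cancel):
  75.758·x − 95.102·y = -3203.101106
  -0.112·x − 106.086·y = -2771.808170
det = 75.758·-106.086 − -95.102·-0.112 = -8047.514612
x = (-3203.101106·-106.086 − -95.102·-2771.808170) / -8047.514612 = -9.468723
y = (75.758·-2771.808170 − -3203.101106·-0.112) / -8047.514612 = 26.137932
|P − Q| = √((-9.468723 − -41.207)² + (26.137932 − 26.648)²) = 31.742376

31.742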